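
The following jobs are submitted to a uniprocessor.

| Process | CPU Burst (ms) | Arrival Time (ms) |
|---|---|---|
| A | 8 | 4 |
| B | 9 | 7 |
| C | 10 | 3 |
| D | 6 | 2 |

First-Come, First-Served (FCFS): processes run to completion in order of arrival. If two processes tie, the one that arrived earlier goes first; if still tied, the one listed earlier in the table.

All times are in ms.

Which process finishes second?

C

Gantt: | idle 0-2 | D 2-8 | C 8-18 | A 18-26 | B 26-35 |
Completion: A=26  B=35  C=18  D=8
Turnaround (C−A): A=22  B=28  C=15  D=6
Finish order: D → C → A → B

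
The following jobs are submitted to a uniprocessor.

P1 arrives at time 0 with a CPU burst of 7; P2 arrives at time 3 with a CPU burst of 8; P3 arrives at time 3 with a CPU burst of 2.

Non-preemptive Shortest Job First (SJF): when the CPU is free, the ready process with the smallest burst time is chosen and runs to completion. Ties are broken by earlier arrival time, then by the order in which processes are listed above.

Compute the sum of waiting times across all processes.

Gantt: | P1 0-7 | P3 7-9 | P2 9-17 |
Completion: P1=7  P2=17  P3=9
Turnaround (C−A): P1=7  P2=14  P3=6
Waiting = turnaround − burst: P1=0, P2=6, P3=4
Total waiting = 0 + 6 + 4 = 10

10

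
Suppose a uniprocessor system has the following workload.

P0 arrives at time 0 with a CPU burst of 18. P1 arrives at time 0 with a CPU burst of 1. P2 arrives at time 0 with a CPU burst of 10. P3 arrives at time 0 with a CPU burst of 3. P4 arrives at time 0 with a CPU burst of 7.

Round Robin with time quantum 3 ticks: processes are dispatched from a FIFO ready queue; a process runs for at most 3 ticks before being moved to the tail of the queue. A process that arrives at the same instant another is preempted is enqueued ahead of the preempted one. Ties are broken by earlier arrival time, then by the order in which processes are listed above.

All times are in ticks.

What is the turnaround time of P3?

Timeline: | P0 0-3 | P1 3-4 | P2 4-7 | P3 7-10 | P4 10-13 | P0 13-16 | P2 16-19 | P4 19-22 | P0 22-25 | P2 25-28 | P4 28-29 | P0 29-32 | P2 32-33 | P0 33-39 |
Completion: P0=39  P1=4  P2=33  P3=10  P4=29
Turnaround (C−A): P0=39  P1=4  P2=33  P3=10  P4=29
Turnaround(P3) = completion − arrival = 10 − 0 = 10

10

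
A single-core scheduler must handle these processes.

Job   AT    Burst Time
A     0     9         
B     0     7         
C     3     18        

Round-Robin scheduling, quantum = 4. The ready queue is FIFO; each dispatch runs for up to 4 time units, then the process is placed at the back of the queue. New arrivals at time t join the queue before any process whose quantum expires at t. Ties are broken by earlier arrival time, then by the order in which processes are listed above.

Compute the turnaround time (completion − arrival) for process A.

Gantt: | A 0-4 | B 4-8 | C 8-12 | A 12-16 | B 16-19 | C 19-23 | A 23-24 | C 24-34 |
Completion: A=24  B=19  C=34
Turnaround (C−A): A=24  B=19  C=31
Turnaround(A) = completion − arrival = 24 − 0 = 24

24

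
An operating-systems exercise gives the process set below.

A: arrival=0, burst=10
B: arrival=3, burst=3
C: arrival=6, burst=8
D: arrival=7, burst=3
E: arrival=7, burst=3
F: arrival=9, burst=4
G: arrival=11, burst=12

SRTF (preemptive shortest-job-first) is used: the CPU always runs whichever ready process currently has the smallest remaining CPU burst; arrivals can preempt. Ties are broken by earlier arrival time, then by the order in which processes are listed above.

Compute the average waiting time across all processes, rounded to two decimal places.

Timeline: | A 0-3 | B 3-6 | A 6-7 | D 7-10 | E 10-13 | F 13-17 | A 17-23 | C 23-31 | G 31-43 |
Completion: A=23  B=6  C=31  D=10  E=13  F=17  G=43
Turnaround (C−A): A=23  B=3  C=25  D=3  E=6  F=8  G=32
Waiting times: A=13, B=0, C=17, D=0, E=3, F=4, G=20
Average waiting = (13+0+17+0+3+4+20) / 7 = 57/7 = 8.14

8.14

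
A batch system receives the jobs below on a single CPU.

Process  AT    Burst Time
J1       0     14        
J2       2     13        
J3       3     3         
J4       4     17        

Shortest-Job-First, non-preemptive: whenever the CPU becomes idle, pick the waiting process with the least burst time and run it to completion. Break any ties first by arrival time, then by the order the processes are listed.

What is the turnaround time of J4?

Timeline: | J1 0-14 | J3 14-17 | J2 17-30 | J4 30-47 |
Completion: J1=14  J2=30  J3=17  J4=47
Turnaround(J4) = completion − arrival = 47 − 4 = 43

43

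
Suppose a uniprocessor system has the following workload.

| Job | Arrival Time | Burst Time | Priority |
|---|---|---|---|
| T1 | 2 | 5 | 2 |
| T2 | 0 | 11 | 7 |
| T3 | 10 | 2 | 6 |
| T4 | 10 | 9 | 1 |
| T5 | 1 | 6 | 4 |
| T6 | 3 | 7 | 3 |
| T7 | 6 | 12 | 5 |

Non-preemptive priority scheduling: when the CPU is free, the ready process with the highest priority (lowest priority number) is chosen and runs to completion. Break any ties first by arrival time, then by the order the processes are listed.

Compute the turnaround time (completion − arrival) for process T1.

Gantt: | T2 0-11 | T4 11-20 | T1 20-25 | T6 25-32 | T5 32-38 | T7 38-50 | T3 50-52 |
Completion: T1=25  T2=11  T3=52  T4=20  T5=38  T6=32  T7=50
Turnaround (C−A): T1=23  T2=11  T3=42  T4=10  T5=37  T6=29  T7=44
Turnaround(T1) = completion − arrival = 25 − 2 = 23

23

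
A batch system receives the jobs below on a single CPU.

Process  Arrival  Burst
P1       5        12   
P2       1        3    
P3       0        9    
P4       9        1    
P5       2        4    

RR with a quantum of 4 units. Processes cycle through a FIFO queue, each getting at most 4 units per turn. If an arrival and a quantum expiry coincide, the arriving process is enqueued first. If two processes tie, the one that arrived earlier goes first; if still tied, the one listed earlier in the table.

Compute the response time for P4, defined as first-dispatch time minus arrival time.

Gantt: | P3 0-4 | P2 4-7 | P5 7-11 | P3 11-15 | P1 15-19 | P4 19-20 | P3 20-21 | P1 21-29 |
Completion: P1=29  P2=7  P3=21  P4=20  P5=11
Response(P4) = first start − arrival = 19 − 9 = 10

10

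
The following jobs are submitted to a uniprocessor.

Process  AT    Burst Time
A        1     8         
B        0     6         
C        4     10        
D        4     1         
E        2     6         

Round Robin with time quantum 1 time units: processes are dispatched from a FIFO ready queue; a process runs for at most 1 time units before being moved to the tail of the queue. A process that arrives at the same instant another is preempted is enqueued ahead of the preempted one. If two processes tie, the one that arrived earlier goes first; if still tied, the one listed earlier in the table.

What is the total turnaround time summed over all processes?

Gantt: | B 0-1 | A 1-2 | B 2-3 | E 3-4 | A 4-5 | B 5-6 | C 6-7 | D 7-8 | E 8-9 | A 9-10 | B 10-11 | C 11-12 | E 12-13 | A 13-14 | B 14-15 | C 15-16 | E 16-17 | A 17-18 | B 18-19 | C 19-20 | E 20-21 | A 21-22 | C 22-23 | E 23-24 | A 24-25 | C 25-26 | A 26-27 | C 27-31 |
Completion: A=27  B=19  C=31  D=8  E=24
Turnaround = completion − arrival: A=26, B=19, C=27, D=4, E=22
Total turnaround = 26 + 19 + 27 + 4 + 22 = 98

98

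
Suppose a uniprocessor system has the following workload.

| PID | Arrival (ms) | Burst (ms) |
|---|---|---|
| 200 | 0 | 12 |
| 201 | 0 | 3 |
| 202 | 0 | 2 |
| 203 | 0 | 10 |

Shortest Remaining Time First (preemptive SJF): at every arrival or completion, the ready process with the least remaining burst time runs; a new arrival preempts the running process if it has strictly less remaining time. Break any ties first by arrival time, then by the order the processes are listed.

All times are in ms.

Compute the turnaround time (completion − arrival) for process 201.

5

Schedule: | 202 0-2 | 201 2-5 | 203 5-15 | 200 15-27 |
Completion: 200=27  201=5  202=2  203=15
Turnaround(201) = completion − arrival = 5 − 0 = 5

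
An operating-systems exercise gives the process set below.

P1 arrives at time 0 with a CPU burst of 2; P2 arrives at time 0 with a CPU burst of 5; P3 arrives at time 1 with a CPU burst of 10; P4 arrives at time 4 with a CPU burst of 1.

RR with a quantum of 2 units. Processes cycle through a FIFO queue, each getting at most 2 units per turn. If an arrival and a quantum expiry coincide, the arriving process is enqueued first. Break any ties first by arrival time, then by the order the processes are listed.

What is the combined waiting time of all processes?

Gantt: | P1 0-2 | P2 2-4 | P3 4-6 | P4 6-7 | P2 7-9 | P3 9-11 | P2 11-12 | P3 12-18 |
Completion: P1=2  P2=12  P3=18  P4=7
Turnaround (C−A): P1=2  P2=12  P3=17  P4=3
Waiting = turnaround − burst: P1=0, P2=7, P3=7, P4=2
Total waiting = 0 + 7 + 7 + 2 = 16

16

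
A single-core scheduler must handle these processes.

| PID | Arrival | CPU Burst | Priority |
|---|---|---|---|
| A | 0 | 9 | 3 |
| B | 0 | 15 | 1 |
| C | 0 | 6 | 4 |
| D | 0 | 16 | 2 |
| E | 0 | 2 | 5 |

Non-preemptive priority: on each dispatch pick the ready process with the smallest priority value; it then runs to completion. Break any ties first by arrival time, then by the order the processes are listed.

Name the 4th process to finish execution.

Schedule: | B 0-15 | D 15-31 | A 31-40 | C 40-46 | E 46-48 |
Completion: A=40  B=15  C=46  D=31  E=48
Turnaround (C−A): A=40  B=15  C=46  D=31  E=48
Finish order: B → D → A → C → E

C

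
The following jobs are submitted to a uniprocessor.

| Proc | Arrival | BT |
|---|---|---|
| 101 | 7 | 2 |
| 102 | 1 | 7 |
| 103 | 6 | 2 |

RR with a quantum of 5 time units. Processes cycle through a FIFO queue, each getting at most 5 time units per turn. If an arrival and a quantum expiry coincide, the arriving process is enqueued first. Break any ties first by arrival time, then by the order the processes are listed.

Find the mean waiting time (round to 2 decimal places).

1.67

Timeline: | idle 0-1 | 102 1-6 | 103 6-8 | 102 8-10 | 101 10-12 |
Completion: 101=12  102=10  103=8
Turnaround (C−A): 101=5  102=9  103=2
Waiting times: 101=3, 102=2, 103=0
Average waiting = (3+2+0) / 3 = 5/3 = 1.67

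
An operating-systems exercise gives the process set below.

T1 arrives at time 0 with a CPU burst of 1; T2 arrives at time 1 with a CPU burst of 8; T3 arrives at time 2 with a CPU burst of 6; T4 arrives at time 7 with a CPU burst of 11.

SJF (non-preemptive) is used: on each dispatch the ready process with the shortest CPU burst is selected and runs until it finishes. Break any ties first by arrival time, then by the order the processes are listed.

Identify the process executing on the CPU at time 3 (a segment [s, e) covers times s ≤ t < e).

Timeline: | T1 0-1 | T2 1-9 | T3 9-15 | T4 15-26 |
Completion: T1=1  T2=9  T3=15  T4=26
Turnaround (C−A): T1=1  T2=8  T3=13  T4=19

T2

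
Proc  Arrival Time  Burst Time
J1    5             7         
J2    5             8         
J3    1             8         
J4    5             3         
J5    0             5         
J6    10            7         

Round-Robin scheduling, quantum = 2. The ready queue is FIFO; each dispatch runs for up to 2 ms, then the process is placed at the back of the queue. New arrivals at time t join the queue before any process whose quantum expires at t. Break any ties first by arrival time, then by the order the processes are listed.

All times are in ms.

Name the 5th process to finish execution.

J2

Timeline: | J5 0-2 | J3 2-4 | J5 4-6 | J3 6-8 | J1 8-10 | J2 10-12 | J4 12-14 | J5 14-15 | J3 15-17 | J6 17-19 | J1 19-21 | J2 21-23 | J4 23-24 | J3 24-26 | J6 26-28 | J1 28-30 | J2 30-32 | J6 32-34 | J1 34-35 | J2 35-37 | J6 37-38 |
Completion: J1=35  J2=37  J3=26  J4=24  J5=15  J6=38
Turnaround (C−A): J1=30  J2=32  J3=25  J4=19  J5=15  J6=28
Finish order: J5 → J4 → J3 → J1 → J2 → J6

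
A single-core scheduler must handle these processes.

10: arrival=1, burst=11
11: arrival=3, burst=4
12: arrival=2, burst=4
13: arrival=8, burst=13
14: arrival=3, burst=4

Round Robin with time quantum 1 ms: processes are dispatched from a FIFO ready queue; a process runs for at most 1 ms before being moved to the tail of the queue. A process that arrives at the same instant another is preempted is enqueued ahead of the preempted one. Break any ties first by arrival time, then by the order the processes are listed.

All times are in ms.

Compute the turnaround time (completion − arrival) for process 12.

Gantt: | idle 0-1 | 10 1-2 | 12 2-3 | 10 3-4 | 11 4-5 | 14 5-6 | 12 6-7 | 10 7-8 | 11 8-9 | 14 9-10 | 12 10-11 | 13 11-12 | 10 12-13 | 11 13-14 | 14 14-15 | 12 15-16 | 13 16-17 | 10 17-18 | 11 18-19 | 14 19-20 | 13 20-21 | 10 21-22 | 13 22-23 | 10 23-24 | 13 24-25 | 10 25-26 | 13 26-27 | 10 27-28 | 13 28-29 | 10 29-30 | 13 30-31 | 10 31-32 | 13 32-37 |
Completion: 10=32  11=19  12=16  13=37  14=20
Turnaround(12) = completion − arrival = 16 − 2 = 14

14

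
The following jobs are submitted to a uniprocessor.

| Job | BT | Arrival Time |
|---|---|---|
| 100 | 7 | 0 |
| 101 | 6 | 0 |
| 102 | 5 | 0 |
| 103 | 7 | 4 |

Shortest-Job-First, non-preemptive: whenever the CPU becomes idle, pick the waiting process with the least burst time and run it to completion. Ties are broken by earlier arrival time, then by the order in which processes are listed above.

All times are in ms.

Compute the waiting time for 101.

Timeline: | 102 0-5 | 101 5-11 | 100 11-18 | 103 18-25 |
Completion: 100=18  101=11  102=5  103=25
Turnaround (C−A): 100=18  101=11  102=5  103=21
Waiting(101) = turnaround − burst = 11 − 6 = 5

5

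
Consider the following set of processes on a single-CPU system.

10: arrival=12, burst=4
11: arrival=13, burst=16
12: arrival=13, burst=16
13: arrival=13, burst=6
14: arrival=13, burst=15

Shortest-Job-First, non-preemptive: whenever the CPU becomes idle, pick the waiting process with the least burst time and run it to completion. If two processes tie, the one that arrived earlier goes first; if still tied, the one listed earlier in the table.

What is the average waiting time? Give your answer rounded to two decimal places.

Timeline: | idle 0-12 | 10 12-16 | 13 16-22 | 14 22-37 | 11 37-53 | 12 53-69 |
Completion: 10=16  11=53  12=69  13=22  14=37
Turnaround (C−A): 10=4  11=40  12=56  13=9  14=24
Waiting times: 10=0, 11=24, 12=40, 13=3, 14=9
Average waiting = (0+24+40+3+9) / 5 = 76/5 = 15.20

15.20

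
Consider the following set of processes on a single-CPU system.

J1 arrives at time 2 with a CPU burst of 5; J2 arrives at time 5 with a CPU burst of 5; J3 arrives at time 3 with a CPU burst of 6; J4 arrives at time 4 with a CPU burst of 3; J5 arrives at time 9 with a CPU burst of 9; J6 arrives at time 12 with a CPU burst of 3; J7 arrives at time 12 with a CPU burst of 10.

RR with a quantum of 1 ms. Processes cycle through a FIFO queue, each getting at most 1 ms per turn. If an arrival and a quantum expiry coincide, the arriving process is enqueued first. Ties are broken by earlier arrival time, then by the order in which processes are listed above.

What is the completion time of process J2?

30

Gantt: | idle 0-2 | J1 2-3 | J3 3-4 | J1 4-5 | J4 5-6 | J3 6-7 | J2 7-8 | J1 8-9 | J4 9-10 | J3 10-11 | J2 11-12 | J5 12-13 | J1 13-14 | J4 14-15 | J3 15-16 | J6 16-17 | J7 17-18 | J2 18-19 | J5 19-20 | J1 20-21 | J3 21-22 | J6 22-23 | J7 23-24 | J2 24-25 | J5 25-26 | J3 26-27 | J6 27-28 | J7 28-29 | J2 29-30 | J5 30-31 | J7 31-32 | J5 32-33 | J7 33-34 | J5 34-35 | J7 35-36 | J5 36-37 | J7 37-38 | J5 38-39 | J7 39-40 | J5 40-41 | J7 41-43 |
Completion: J1=21  J2=30  J3=27  J4=15  J5=41  J6=28  J7=43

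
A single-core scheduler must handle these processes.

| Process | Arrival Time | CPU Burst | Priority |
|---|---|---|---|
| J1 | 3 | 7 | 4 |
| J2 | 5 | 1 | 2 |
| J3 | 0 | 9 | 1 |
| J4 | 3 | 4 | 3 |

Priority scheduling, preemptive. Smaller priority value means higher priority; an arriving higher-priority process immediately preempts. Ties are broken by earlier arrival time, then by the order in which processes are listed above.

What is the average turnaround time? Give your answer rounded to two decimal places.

Timeline: | J3 0-9 | J2 9-10 | J4 10-14 | J1 14-21 |
Completion: J1=21  J2=10  J3=9  J4=14
Turnaround (C−A): J1=18  J2=5  J3=9  J4=11
Turnaround times: J1=18, J2=5, J3=9, J4=11
Average turnaround = (18+5+9+11) / 4 = 43/4 = 10.75

10.75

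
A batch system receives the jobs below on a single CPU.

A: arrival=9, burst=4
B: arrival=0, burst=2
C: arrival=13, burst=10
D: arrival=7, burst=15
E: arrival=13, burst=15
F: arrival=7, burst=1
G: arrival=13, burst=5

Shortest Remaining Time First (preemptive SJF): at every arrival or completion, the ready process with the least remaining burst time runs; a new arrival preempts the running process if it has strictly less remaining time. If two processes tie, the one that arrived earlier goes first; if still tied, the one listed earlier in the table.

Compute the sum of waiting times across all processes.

54

Timeline: | B 0-2 | idle 2-7 | F 7-8 | D 8-9 | A 9-13 | G 13-18 | C 18-28 | D 28-42 | E 42-57 |
Completion: A=13  B=2  C=28  D=42  E=57  F=8  G=18
Waiting = turnaround − burst: A=0, B=0, C=5, D=20, E=29, F=0, G=0
Total waiting = 0 + 0 + 5 + 20 + 29 + 0 + 0 = 54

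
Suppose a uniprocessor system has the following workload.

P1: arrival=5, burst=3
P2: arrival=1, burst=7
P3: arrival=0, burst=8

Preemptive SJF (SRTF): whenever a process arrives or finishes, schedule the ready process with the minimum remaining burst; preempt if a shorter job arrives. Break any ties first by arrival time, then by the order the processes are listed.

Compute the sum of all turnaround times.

31

Gantt: | P3 0-8 | P1 8-11 | P2 11-18 |
Completion: P1=11  P2=18  P3=8
Turnaround (C−A): P1=6  P2=17  P3=8
Turnaround = completion − arrival: P1=6, P2=17, P3=8
Total turnaround = 6 + 17 + 8 = 31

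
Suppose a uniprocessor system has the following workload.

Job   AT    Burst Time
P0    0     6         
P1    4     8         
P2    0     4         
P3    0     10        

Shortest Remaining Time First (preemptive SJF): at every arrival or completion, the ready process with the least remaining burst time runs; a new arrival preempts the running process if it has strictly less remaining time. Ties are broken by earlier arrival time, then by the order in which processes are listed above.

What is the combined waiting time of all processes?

28

Gantt: | P2 0-4 | P0 4-10 | P1 10-18 | P3 18-28 |
Completion: P0=10  P1=18  P2=4  P3=28
Turnaround (C−A): P0=10  P1=14  P2=4  P3=28
Waiting = turnaround − burst: P0=4, P1=6, P2=0, P3=18
Total waiting = 4 + 6 + 0 + 18 = 28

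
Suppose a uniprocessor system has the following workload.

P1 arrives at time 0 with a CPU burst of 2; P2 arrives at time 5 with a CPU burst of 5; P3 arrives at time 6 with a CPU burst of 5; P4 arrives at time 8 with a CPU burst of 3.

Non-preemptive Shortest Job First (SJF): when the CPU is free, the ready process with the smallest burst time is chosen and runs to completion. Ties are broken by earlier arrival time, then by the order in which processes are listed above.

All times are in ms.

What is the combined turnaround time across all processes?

24

Gantt: | P1 0-2 | idle 2-5 | P2 5-10 | P4 10-13 | P3 13-18 |
Completion: P1=2  P2=10  P3=18  P4=13
Turnaround (C−A): P1=2  P2=5  P3=12  P4=5
Turnaround = completion − arrival: P1=2, P2=5, P3=12, P4=5
Total turnaround = 2 + 5 + 12 + 5 = 24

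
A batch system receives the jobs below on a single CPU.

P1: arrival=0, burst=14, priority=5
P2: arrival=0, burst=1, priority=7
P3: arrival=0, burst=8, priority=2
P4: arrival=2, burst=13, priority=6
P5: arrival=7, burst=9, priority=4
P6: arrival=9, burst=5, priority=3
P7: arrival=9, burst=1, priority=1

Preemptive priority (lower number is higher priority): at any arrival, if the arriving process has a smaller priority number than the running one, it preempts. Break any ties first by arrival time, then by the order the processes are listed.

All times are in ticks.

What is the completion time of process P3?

8

Schedule: | P3 0-8 | P5 8-9 | P7 9-10 | P6 10-15 | P5 15-23 | P1 23-37 | P4 37-50 | P2 50-51 |
Completion: P1=37  P2=51  P3=8  P4=50  P5=23  P6=15  P7=10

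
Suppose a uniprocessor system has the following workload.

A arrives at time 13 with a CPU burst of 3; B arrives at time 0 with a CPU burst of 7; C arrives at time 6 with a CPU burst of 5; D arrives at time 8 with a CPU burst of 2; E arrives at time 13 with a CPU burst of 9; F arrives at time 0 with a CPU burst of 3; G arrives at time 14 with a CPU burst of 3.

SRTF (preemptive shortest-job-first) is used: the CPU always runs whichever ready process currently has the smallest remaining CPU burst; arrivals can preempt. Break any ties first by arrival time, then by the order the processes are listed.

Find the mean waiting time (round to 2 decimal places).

4.14

Gantt: | F 0-3 | B 3-10 | D 10-12 | C 12-13 | A 13-16 | G 16-19 | C 19-23 | E 23-32 |
Completion: A=16  B=10  C=23  D=12  E=32  F=3  G=19
Waiting times: A=0, B=3, C=12, D=2, E=10, F=0, G=2
Average waiting = (0+3+12+2+10+0+2) / 7 = 29/7 = 4.14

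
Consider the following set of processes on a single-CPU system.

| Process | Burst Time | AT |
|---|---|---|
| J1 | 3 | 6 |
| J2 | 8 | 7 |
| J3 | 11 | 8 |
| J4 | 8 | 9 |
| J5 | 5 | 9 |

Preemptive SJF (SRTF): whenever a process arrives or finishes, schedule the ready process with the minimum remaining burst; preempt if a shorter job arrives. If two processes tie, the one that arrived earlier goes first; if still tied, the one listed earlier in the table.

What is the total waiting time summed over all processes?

42

Schedule: | idle 0-6 | J1 6-9 | J5 9-14 | J2 14-22 | J4 22-30 | J3 30-41 |
Completion: J1=9  J2=22  J3=41  J4=30  J5=14
Waiting = turnaround − burst: J1=0, J2=7, J3=22, J4=13, J5=0
Total waiting = 0 + 7 + 22 + 13 + 0 = 42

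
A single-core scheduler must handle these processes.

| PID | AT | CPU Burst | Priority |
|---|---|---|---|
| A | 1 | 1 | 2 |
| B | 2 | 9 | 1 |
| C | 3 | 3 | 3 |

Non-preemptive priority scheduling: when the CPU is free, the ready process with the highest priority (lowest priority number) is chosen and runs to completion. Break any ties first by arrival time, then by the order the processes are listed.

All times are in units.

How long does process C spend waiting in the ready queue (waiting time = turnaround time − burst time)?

8

Schedule: | idle 0-1 | A 1-2 | B 2-11 | C 11-14 |
Completion: A=2  B=11  C=14
Waiting(C) = turnaround − burst = 11 − 3 = 8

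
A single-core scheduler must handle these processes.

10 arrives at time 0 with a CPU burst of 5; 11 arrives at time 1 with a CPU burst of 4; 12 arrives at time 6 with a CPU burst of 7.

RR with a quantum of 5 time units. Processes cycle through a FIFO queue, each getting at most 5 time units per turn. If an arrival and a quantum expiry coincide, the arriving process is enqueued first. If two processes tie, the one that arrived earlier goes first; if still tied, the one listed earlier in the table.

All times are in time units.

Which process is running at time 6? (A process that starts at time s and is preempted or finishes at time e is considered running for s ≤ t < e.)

11

Gantt: | 10 0-5 | 11 5-9 | 12 9-16 |
Completion: 10=5  11=9  12=16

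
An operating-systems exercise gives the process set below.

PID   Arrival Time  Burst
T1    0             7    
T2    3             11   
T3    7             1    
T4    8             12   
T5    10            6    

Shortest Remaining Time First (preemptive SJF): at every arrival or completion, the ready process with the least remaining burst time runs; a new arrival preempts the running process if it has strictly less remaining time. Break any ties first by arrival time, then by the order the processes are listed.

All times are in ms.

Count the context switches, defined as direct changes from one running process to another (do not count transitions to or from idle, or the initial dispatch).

5

Timeline: | T1 0-7 | T3 7-8 | T2 8-10 | T5 10-16 | T2 16-25 | T4 25-37 |
Completion: T1=7  T2=25  T3=8  T4=37  T5=16
Turnaround (C−A): T1=7  T2=22  T3=1  T4=29  T5=6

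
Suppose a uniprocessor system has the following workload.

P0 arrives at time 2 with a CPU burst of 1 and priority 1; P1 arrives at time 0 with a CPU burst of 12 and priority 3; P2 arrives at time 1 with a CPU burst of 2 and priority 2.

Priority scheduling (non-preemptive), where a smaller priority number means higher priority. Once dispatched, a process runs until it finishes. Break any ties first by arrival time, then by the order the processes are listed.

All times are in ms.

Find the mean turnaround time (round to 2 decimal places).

12.33

Gantt: | P1 0-12 | P0 12-13 | P2 13-15 |
Completion: P0=13  P1=12  P2=15
Turnaround (C−A): P0=11  P1=12  P2=14
Turnaround times: P0=11, P1=12, P2=14
Average turnaround = (11+12+14) / 3 = 37/3 = 12.33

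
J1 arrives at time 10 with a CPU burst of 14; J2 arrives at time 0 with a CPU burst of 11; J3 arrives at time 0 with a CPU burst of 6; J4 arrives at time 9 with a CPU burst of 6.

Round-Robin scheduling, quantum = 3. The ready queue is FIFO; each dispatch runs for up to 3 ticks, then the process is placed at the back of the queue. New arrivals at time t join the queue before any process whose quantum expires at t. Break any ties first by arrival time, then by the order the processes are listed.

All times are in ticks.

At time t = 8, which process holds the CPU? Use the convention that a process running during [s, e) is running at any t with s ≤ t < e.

J2

Timeline: | J2 0-3 | J3 3-6 | J2 6-9 | J3 9-12 | J4 12-15 | J2 15-18 | J1 18-21 | J4 21-24 | J2 24-26 | J1 26-37 |
Completion: J1=37  J2=26  J3=12  J4=24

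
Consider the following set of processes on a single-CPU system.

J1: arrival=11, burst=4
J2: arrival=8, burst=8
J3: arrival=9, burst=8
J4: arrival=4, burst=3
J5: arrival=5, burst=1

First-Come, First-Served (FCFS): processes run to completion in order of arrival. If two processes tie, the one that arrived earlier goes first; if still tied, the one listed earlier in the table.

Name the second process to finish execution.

J5

Gantt: | idle 0-4 | J4 4-7 | J5 7-8 | J2 8-16 | J3 16-24 | J1 24-28 |
Completion: J1=28  J2=16  J3=24  J4=7  J5=8
Turnaround (C−A): J1=17  J2=8  J3=15  J4=3  J5=3
Finish order: J4 → J5 → J2 → J3 → J1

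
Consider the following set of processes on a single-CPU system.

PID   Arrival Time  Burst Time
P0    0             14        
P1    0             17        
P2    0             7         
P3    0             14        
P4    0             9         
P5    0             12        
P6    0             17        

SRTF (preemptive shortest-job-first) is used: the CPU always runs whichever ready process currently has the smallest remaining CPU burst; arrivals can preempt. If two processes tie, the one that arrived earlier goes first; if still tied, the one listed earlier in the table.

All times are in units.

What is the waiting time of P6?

73

Timeline: | P2 0-7 | P4 7-16 | P5 16-28 | P0 28-42 | P3 42-56 | P1 56-73 | P6 73-90 |
Completion: P0=42  P1=73  P2=7  P3=56  P4=16  P5=28  P6=90
Waiting(P6) = turnaround − burst = 90 − 17 = 73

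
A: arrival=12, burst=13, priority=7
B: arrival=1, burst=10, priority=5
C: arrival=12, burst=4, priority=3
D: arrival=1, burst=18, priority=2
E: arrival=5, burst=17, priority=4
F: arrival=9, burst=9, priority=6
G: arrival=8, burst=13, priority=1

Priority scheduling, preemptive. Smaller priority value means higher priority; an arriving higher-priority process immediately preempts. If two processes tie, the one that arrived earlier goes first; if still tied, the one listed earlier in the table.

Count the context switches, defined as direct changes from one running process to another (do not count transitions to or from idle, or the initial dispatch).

Gantt: | idle 0-1 | D 1-8 | G 8-21 | D 21-32 | C 32-36 | E 36-53 | B 53-63 | F 63-72 | A 72-85 |
Completion: A=85  B=63  C=36  D=32  E=53  F=72  G=21
Turnaround (C−A): A=73  B=62  C=24  D=31  E=48  F=63  G=13

7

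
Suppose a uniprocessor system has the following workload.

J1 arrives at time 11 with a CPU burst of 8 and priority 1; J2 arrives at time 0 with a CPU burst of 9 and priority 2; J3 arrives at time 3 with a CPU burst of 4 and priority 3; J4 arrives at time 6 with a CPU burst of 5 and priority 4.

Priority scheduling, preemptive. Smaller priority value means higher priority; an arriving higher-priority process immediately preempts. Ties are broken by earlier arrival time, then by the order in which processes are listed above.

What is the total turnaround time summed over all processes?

Gantt: | J2 0-9 | J3 9-11 | J1 11-19 | J3 19-21 | J4 21-26 |
Completion: J1=19  J2=9  J3=21  J4=26
Turnaround (C−A): J1=8  J2=9  J3=18  J4=20
Turnaround = completion − arrival: J1=8, J2=9, J3=18, J4=20
Total turnaround = 8 + 9 + 18 + 20 = 55

55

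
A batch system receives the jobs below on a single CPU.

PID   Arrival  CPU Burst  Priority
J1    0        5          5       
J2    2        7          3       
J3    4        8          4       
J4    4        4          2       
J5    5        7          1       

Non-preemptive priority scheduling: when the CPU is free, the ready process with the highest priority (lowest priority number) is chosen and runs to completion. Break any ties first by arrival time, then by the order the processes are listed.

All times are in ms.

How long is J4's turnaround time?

12

Schedule: | J1 0-5 | J5 5-12 | J4 12-16 | J2 16-23 | J3 23-31 |
Completion: J1=5  J2=23  J3=31  J4=16  J5=12
Turnaround(J4) = completion − arrival = 16 − 4 = 12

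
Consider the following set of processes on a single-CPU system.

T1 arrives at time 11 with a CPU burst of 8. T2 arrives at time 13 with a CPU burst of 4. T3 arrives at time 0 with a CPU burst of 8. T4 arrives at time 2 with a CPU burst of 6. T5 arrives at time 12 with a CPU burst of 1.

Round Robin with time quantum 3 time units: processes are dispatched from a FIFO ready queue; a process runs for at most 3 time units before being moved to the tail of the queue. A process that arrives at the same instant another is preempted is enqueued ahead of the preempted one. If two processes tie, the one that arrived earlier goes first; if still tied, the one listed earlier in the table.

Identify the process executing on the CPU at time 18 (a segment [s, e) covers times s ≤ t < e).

Timeline: | T3 0-3 | T4 3-6 | T3 6-9 | T4 9-12 | T3 12-14 | T1 14-17 | T5 17-18 | T2 18-21 | T1 21-24 | T2 24-25 | T1 25-27 |
Completion: T1=27  T2=25  T3=14  T4=12  T5=18

T2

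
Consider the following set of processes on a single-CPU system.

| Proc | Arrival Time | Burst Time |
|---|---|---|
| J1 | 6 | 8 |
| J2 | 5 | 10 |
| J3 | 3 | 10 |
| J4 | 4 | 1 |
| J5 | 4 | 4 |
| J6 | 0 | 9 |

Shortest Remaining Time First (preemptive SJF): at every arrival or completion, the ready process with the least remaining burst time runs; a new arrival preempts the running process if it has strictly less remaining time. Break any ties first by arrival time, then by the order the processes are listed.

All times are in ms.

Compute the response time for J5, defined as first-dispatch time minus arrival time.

1

Timeline: | J6 0-4 | J4 4-5 | J5 5-9 | J6 9-14 | J1 14-22 | J3 22-32 | J2 32-42 |
Completion: J1=22  J2=42  J3=32  J4=5  J5=9  J6=14
Turnaround (C−A): J1=16  J2=37  J3=29  J4=1  J5=5  J6=14
Response(J5) = first start − arrival = 5 − 4 = 1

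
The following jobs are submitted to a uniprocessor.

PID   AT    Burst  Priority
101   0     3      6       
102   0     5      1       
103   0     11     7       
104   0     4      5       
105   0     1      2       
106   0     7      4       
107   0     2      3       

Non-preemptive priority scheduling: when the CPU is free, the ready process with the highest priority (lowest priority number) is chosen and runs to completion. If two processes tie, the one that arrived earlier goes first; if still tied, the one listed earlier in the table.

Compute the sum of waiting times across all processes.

75

Gantt: | 102 0-5 | 105 5-6 | 107 6-8 | 106 8-15 | 104 15-19 | 101 19-22 | 103 22-33 |
Completion: 101=22  102=5  103=33  104=19  105=6  106=15  107=8
Turnaround (C−A): 101=22  102=5  103=33  104=19  105=6  106=15  107=8
Waiting = turnaround − burst: 101=19, 102=0, 103=22, 104=15, 105=5, 106=8, 107=6
Total waiting = 19 + 0 + 22 + 15 + 5 + 8 + 6 = 75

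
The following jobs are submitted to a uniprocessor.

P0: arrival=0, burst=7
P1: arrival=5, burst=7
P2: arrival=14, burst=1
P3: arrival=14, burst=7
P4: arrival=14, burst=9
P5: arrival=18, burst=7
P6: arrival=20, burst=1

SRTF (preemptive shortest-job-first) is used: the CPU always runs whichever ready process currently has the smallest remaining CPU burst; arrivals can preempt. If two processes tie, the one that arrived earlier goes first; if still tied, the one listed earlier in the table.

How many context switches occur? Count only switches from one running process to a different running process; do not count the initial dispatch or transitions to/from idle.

7

Gantt: | P0 0-7 | P1 7-14 | P2 14-15 | P3 15-20 | P6 20-21 | P3 21-23 | P5 23-30 | P4 30-39 |
Completion: P0=7  P1=14  P2=15  P3=23  P4=39  P5=30  P6=21
Turnaround (C−A): P0=7  P1=9  P2=1  P3=9  P4=25  P5=12  P6=1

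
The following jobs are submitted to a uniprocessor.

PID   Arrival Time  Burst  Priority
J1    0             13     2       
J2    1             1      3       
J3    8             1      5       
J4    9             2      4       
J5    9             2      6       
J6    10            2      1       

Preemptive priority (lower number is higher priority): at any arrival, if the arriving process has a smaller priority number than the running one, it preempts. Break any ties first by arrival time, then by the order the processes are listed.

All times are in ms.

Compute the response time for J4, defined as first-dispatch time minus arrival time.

7

Gantt: | J1 0-10 | J6 10-12 | J1 12-15 | J2 15-16 | J4 16-18 | J3 18-19 | J5 19-21 |
Completion: J1=15  J2=16  J3=19  J4=18  J5=21  J6=12
Turnaround (C−A): J1=15  J2=15  J3=11  J4=9  J5=12  J6=2
Response(J4) = first start − arrival = 16 − 9 = 7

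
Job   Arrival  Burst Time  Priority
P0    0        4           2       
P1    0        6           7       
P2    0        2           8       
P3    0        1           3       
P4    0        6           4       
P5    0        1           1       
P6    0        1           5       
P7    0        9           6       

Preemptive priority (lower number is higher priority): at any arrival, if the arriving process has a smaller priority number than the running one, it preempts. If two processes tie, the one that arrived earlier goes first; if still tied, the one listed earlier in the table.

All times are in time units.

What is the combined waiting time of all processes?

87

Gantt: | P5 0-1 | P0 1-5 | P3 5-6 | P4 6-12 | P6 12-13 | P7 13-22 | P1 22-28 | P2 28-30 |
Completion: P0=5  P1=28  P2=30  P3=6  P4=12  P5=1  P6=13  P7=22
Turnaround (C−A): P0=5  P1=28  P2=30  P3=6  P4=12  P5=1  P6=13  P7=22
Waiting = turnaround − burst: P0=1, P1=22, P2=28, P3=5, P4=6, P5=0, P6=12, P7=13
Total waiting = 1 + 22 + 28 + 5 + 6 + 0 + 12 + 13 = 87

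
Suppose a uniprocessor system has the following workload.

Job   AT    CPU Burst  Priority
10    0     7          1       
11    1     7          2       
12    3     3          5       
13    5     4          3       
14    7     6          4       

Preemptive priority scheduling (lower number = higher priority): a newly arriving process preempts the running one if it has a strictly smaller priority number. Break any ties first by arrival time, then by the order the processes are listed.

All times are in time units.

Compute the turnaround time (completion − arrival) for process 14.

Timeline: | 10 0-7 | 11 7-14 | 13 14-18 | 14 18-24 | 12 24-27 |
Completion: 10=7  11=14  12=27  13=18  14=24
Turnaround (C−A): 10=7  11=13  12=24  13=13  14=17
Turnaround(14) = completion − arrival = 24 − 7 = 17

17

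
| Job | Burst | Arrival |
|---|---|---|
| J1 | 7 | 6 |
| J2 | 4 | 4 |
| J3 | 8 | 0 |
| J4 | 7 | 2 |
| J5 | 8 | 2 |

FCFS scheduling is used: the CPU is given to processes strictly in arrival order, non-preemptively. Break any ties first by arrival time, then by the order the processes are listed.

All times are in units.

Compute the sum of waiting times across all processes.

59

Gantt: | J3 0-8 | J4 8-15 | J5 15-23 | J2 23-27 | J1 27-34 |
Completion: J1=34  J2=27  J3=8  J4=15  J5=23
Waiting = turnaround − burst: J1=21, J2=19, J3=0, J4=6, J5=13
Total waiting = 21 + 19 + 0 + 6 + 13 = 59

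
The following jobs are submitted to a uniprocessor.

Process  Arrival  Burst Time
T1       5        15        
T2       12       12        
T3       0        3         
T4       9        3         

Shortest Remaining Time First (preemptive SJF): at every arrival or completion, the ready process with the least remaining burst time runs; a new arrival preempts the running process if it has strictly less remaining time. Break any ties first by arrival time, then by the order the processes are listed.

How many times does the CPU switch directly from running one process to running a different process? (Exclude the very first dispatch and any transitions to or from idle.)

3

Timeline: | T3 0-3 | idle 3-5 | T1 5-9 | T4 9-12 | T1 12-23 | T2 23-35 |
Completion: T1=23  T2=35  T3=3  T4=12
Turnaround (C−A): T1=18  T2=23  T3=3  T4=3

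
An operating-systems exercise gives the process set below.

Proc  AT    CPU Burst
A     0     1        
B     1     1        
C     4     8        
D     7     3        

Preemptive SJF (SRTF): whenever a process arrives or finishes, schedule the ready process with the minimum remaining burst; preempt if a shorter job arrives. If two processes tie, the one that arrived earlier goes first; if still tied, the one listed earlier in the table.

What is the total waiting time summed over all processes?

Gantt: | A 0-1 | B 1-2 | idle 2-4 | C 4-7 | D 7-10 | C 10-15 |
Completion: A=1  B=2  C=15  D=10
Turnaround (C−A): A=1  B=1  C=11  D=3
Waiting = turnaround − burst: A=0, B=0, C=3, D=0
Total waiting = 0 + 0 + 3 + 0 = 3

3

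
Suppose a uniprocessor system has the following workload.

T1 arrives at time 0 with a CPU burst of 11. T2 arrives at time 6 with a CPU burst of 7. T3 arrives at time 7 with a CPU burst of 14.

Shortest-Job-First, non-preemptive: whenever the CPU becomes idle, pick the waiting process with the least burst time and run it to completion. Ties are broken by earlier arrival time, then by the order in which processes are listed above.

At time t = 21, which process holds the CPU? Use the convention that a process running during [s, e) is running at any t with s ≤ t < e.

T3

Gantt: | T1 0-11 | T2 11-18 | T3 18-32 |
Completion: T1=11  T2=18  T3=32
Turnaround (C−A): T1=11  T2=12  T3=25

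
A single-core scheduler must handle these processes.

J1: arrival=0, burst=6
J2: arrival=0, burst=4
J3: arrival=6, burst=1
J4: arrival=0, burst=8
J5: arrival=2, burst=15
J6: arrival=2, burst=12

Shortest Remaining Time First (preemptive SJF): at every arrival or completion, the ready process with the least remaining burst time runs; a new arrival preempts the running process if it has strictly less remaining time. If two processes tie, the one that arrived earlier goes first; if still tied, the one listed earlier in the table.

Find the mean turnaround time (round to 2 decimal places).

18.00

Gantt: | J2 0-4 | J1 4-6 | J3 6-7 | J1 7-11 | J4 11-19 | J6 19-31 | J5 31-46 |
Completion: J1=11  J2=4  J3=7  J4=19  J5=46  J6=31
Turnaround times: J1=11, J2=4, J3=1, J4=19, J5=44, J6=29
Average turnaround = (11+4+1+19+44+29) / 6 = 108/6 = 18.00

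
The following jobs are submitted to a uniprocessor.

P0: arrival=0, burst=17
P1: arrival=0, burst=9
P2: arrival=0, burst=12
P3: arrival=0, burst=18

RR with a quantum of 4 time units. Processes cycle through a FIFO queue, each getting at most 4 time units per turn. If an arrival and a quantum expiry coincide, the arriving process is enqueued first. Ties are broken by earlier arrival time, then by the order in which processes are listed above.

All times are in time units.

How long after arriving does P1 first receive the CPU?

Gantt: | P0 0-4 | P1 4-8 | P2 8-12 | P3 12-16 | P0 16-20 | P1 20-24 | P2 24-28 | P3 28-32 | P0 32-36 | P1 36-37 | P2 37-41 | P3 41-45 | P0 45-49 | P3 49-53 | P0 53-54 | P3 54-56 |
Completion: P0=54  P1=37  P2=41  P3=56
Response(P1) = first start − arrival = 4 − 0 = 4

4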